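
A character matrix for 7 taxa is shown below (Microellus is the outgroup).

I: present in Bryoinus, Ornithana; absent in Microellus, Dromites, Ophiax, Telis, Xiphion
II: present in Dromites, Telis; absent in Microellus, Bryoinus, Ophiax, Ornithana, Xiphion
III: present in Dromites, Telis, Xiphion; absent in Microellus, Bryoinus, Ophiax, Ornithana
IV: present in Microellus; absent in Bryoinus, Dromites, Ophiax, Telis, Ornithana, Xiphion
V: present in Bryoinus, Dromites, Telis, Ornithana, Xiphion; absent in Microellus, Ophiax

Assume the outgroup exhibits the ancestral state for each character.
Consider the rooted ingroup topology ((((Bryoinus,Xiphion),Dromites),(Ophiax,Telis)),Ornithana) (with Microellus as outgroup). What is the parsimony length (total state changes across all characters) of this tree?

Map each character onto ((((Bryoinus,Xiphion),Dromites),(Ophiax,Telis)),Ornithana) (rooted by Microellus) and count the minimum state changes it requires (Fitch parsimony):
I: 2; II: 2; III: 3; IV: 1; V: 2.
Total tree length = 10.

10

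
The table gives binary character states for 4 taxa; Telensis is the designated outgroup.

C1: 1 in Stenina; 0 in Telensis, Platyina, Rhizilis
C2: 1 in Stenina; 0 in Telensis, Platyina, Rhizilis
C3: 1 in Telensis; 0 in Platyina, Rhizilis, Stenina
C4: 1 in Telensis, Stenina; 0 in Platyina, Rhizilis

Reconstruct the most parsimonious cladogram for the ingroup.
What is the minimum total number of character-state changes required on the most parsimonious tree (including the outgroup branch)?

Character polarity is set by the outgroup: the derived state is whichever differs from the outgroup's state, so for C3, C4 the derived state is '0', and for the remaining characters it is '1'.
C1 (derived state '1') is unique to Stenina (autapomorphy; uninformative for grouping).
C2 (derived state '1') is unique to Stenina (autapomorphy; uninformative for grouping).
All ingroup taxa share the derived state '0' for C3; it defines the ingroup but does not resolve relationships within it.
Only Platyina and Rhizilis show the derived state '0' for C4, supporting them as a clade.
Most parsimonious ingroup topology: ((Platyina,Rhizilis),Stenina).
Changes per character on this tree: C1: 1; C2: 1; C3: 1; C4: 1.
Total = 4.

4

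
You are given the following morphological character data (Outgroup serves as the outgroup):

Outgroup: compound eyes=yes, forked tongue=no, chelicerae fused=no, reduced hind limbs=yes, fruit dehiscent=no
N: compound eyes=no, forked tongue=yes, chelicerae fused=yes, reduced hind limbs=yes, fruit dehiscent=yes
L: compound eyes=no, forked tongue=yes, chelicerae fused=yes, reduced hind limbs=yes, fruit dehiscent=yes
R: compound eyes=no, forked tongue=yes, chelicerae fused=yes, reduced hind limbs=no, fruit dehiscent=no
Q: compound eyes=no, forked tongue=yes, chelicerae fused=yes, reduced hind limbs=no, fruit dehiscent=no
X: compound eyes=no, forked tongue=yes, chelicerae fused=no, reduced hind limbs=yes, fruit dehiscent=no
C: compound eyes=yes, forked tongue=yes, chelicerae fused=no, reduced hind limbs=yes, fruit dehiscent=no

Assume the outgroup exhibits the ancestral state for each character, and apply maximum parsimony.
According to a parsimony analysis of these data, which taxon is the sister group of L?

Character polarity is set by the outgroup: the derived state is whichever differs from the outgroup's state, so for compound eyes, reduced hind limbs the derived state is 'no', and for the remaining characters it is 'yes'.
compound eyes (derived state 'no') is shared by L, N, Q, R, and X — a synapomorphy uniting that clade.
All ingroup taxa share the derived state 'yes' for forked tongue; it defines the ingroup but does not resolve relationships within it.
Only L, N, Q, and R show the derived state 'yes' for chelicerae fused, supporting them as a clade.
Only Q and R show the derived state 'no' for reduced hind limbs, supporting them as a clade.
fruit dehiscent: derived state 'yes' in L and N only — synapomorphy for {L, N}.
Most parsimonious ingroup topology: ((((N,L),(R,Q)),X),C).
L and N form a cherry on this tree, so they are sister taxa.

N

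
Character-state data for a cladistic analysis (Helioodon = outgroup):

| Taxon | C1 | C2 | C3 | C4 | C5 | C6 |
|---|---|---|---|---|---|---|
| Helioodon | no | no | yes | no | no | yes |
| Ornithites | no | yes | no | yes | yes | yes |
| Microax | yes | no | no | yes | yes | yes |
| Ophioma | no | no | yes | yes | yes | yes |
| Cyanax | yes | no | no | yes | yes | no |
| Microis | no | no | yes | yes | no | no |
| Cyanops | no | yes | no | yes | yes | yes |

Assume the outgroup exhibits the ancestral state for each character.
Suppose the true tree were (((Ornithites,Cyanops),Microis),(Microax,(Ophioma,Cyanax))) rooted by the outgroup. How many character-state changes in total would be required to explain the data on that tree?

Map each character onto (((Ornithites,Cyanops),Microis),(Microax,(Ophioma,Cyanax))) (rooted by Helioodon) and count the minimum state changes it requires (Fitch parsimony):
C1: 2; C2: 1; C3: 3; C4: 1; C5: 2; C6: 2.
Total tree length = 11.

11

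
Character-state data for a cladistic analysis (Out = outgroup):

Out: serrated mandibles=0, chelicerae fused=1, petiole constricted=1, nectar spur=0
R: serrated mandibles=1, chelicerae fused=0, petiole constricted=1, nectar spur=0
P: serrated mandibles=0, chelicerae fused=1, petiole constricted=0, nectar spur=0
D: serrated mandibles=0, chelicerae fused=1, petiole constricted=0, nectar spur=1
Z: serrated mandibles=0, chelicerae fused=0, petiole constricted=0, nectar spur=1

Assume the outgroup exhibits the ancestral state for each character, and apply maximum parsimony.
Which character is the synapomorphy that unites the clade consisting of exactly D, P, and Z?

petiole constricted

Character polarity is set by the outgroup: the derived state is whichever differs from the outgroup's state, so for chelicerae fused, petiole constricted the derived state is '0', and for the remaining characters it is '1'.
serrated mandibles: derived state '1' in R only — an autapomorphy, so it tells us nothing about relationships among taxa.
chelicerae fused (state '0') occurs in R and Z but conflicts with the nesting implied by the other characters — most parsimoniously interpreted as homoplasy.
Only D, P, and Z show the derived state '0' for petiole constricted, supporting them as a clade.
nectar spur (derived state '1') is shared by D and Z — a synapomorphy uniting that clade.
Most parsimonious ingroup topology: (R,(P,(D,Z))).
The clade {D, P, Z} is supported by petiole constricted: its derived state '0' occurs in exactly those taxa and in no other taxon (including the outgroup).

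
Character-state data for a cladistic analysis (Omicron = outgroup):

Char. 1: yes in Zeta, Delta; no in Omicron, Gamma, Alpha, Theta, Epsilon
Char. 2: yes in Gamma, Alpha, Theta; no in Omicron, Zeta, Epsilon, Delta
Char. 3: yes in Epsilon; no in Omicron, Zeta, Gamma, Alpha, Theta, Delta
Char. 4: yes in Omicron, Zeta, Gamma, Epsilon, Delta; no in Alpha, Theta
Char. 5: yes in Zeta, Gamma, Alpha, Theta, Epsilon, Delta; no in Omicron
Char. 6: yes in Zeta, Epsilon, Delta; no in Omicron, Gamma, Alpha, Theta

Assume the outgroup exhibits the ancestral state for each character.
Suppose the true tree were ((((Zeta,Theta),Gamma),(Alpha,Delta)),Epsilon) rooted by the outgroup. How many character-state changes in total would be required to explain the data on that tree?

Map each character onto ((((Zeta,Theta),Gamma),(Alpha,Delta)),Epsilon) (rooted by Omicron) and count the minimum state changes it requires (Fitch parsimony):
Char. 1: 2; Char. 2: 3; Char. 3: 1; Char. 4: 2; Char. 5: 1; Char. 6: 3.
Total tree length = 12.

12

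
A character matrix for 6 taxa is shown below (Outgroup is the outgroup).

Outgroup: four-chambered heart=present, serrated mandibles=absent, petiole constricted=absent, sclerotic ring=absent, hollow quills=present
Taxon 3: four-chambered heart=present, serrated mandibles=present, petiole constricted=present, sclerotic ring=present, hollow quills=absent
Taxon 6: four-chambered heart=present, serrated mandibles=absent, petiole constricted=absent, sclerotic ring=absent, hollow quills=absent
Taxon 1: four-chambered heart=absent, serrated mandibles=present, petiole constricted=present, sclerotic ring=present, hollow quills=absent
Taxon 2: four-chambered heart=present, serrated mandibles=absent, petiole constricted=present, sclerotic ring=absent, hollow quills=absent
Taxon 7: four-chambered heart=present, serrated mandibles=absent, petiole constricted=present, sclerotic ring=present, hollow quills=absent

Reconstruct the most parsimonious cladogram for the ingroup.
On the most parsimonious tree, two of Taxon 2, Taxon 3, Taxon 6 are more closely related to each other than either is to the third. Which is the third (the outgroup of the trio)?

Character polarity is set by the outgroup: the derived state is whichever differs from the outgroup's state, so for four-chambered heart, hollow quills the derived state is 'absent', and for the remaining characters it is 'present'.
four-chambered heart (derived state 'absent') is unique to Taxon 1 (autapomorphy; uninformative for grouping).
serrated mandibles: derived state 'present' in Taxon 1 and Taxon 3 only — synapomorphy for {Taxon 1, Taxon 3}.
petiole constricted (derived state 'present') is shared by Taxon 1, Taxon 2, Taxon 3, and Taxon 7 — a synapomorphy uniting that clade.
sclerotic ring (derived state 'present') is shared by Taxon 1, Taxon 3, and Taxon 7 — a synapomorphy uniting that clade.
hollow quills (derived state 'absent') is shared by all ingroup taxa — unites the whole ingroup.
Most parsimonious ingroup topology: ((((Taxon 3,Taxon 1),Taxon 7),Taxon 2),Taxon 6).
Taxon 2 and Taxon 3 share a more recent common ancestor with each other than either does with Taxon 6, so Taxon 6 is the least closely related of the three.

Taxon 6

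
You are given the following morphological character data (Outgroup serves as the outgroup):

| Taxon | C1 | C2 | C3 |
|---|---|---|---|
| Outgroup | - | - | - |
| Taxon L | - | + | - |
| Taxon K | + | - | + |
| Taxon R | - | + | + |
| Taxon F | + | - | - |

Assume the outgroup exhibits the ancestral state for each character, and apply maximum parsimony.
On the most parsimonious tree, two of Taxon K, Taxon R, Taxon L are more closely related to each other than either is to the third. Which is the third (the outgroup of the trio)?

The outgroup has state '-' for every character, so '+' is the derived state throughout.
C1: derived state '+' in Taxon F and Taxon K only — synapomorphy for {Taxon F, Taxon K}.
Only Taxon L and Taxon R show the derived state '+' for C2, supporting them as a clade.
C3 (state '+') occurs in Taxon K and Taxon R but conflicts with the nesting implied by the other characters — most parsimoniously interpreted as homoplasy.
Most parsimonious ingroup topology: ((Taxon L,Taxon R),(Taxon K,Taxon F)).
Taxon L and Taxon R share a more recent common ancestor with each other than either does with Taxon K, so Taxon K is the least closely related of the three.

Taxon K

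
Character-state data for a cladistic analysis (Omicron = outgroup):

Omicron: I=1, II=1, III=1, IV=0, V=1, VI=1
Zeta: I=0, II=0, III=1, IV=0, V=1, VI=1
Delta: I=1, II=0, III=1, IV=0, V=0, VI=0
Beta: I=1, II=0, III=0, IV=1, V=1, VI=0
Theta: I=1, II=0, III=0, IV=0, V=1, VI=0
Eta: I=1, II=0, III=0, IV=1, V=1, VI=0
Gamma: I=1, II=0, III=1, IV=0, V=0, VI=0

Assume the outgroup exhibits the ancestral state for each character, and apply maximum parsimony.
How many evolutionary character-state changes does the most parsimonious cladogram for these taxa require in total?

Character polarity is set by the outgroup: the derived state is whichever differs from the outgroup's state, so for I, II, III, V, VI the derived state is '0', and for the remaining characters it is '1'.
I: derived state '0' in Zeta only — an autapomorphy, so it tells us nothing about relationships among taxa.
II (derived state '0') is shared by all ingroup taxa — unites the whole ingroup.
Only Beta, Eta, and Theta show the derived state '0' for III, supporting them as a clade.
IV (derived state '1') is shared by Beta and Eta — a synapomorphy uniting that clade.
V (derived state '0') is shared by Delta and Gamma — a synapomorphy uniting that clade.
VI (derived state '0') is shared by Beta, Delta, Eta, Gamma, and Theta — a synapomorphy uniting that clade.
Most parsimonious ingroup topology: (Zeta,((Delta,Gamma),((Beta,Eta),Theta))).
Changes per character on this tree: I: 1; II: 1; III: 1; IV: 1; V: 1; VI: 1.
Total = 6.

6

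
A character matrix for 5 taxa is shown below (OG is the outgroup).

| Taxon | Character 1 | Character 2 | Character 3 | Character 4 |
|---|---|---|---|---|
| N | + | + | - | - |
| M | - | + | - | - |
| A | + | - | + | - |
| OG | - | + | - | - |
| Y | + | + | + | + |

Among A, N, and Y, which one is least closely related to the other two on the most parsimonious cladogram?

N

Character polarity is set by the outgroup: the derived state is whichever differs from the outgroup's state, so for Character 2 the derived state is '-', and for the remaining characters it is '+'.
Character 1 (derived state '+') is shared by A, N, and Y — a synapomorphy uniting that clade.
Character 2: derived state '-' in A only — an autapomorphy, so it tells us nothing about relationships among taxa.
Only A and Y show the derived state '+' for Character 3, supporting them as a clade.
Character 4 (derived state '+') is unique to Y (autapomorphy; uninformative for grouping).
Most parsimonious ingroup topology: (((A,Y),N),M).
A and Y share a more recent common ancestor with each other than either does with N, so N is the least closely related of the three.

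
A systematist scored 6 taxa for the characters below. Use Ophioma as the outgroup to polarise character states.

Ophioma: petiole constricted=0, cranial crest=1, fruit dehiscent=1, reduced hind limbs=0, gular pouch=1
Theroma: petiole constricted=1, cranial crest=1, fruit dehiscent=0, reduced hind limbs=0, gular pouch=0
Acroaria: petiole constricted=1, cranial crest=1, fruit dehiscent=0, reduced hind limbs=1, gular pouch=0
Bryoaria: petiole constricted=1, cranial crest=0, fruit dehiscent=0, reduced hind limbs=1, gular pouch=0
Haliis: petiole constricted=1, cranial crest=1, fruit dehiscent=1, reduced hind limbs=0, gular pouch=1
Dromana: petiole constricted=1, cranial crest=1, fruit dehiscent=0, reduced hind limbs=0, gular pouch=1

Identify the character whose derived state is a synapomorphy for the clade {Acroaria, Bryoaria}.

Character polarity is set by the outgroup: the derived state is whichever differs from the outgroup's state, so for cranial crest, fruit dehiscent, gular pouch the derived state is '0', and for the remaining characters it is '1'.
All ingroup taxa share the derived state '1' for petiole constricted; it defines the ingroup but does not resolve relationships within it.
cranial crest: derived state '0' in Bryoaria only — an autapomorphy, so it tells us nothing about relationships among taxa.
Only Acroaria, Bryoaria, Dromana, and Theroma show the derived state '0' for fruit dehiscent, supporting them as a clade.
Only Acroaria and Bryoaria show the derived state '1' for reduced hind limbs, supporting them as a clade.
gular pouch (derived state '0') is shared by Acroaria, Bryoaria, and Theroma — a synapomorphy uniting that clade.
Most parsimonious ingroup topology: (((Theroma,(Acroaria,Bryoaria)),Dromana),Haliis).
The clade {Acroaria, Bryoaria} is supported by reduced hind limbs: its derived state '1' occurs in exactly those taxa and in no other taxon (including the outgroup).

reduced hind limbs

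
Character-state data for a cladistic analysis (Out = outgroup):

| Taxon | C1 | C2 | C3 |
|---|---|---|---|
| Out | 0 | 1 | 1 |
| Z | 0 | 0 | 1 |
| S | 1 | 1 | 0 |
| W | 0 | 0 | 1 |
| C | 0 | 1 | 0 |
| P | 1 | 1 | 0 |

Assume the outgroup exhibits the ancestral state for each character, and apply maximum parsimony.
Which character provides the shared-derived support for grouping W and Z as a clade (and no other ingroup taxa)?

Character polarity is set by the outgroup: the derived state is whichever differs from the outgroup's state, so for C2, C3 the derived state is '0', and for the remaining characters it is '1'.
C1: derived state '1' in P and S only — synapomorphy for {P, S}.
C2 (derived state '0') is shared by W and Z — a synapomorphy uniting that clade.
C3 (derived state '0') is shared by C, P, and S — a synapomorphy uniting that clade.
Most parsimonious ingroup topology: ((Z,W),((S,P),C)).
The clade {W, Z} is supported by C2: its derived state '0' occurs in exactly those taxa and in no other taxon (including the outgroup).

C2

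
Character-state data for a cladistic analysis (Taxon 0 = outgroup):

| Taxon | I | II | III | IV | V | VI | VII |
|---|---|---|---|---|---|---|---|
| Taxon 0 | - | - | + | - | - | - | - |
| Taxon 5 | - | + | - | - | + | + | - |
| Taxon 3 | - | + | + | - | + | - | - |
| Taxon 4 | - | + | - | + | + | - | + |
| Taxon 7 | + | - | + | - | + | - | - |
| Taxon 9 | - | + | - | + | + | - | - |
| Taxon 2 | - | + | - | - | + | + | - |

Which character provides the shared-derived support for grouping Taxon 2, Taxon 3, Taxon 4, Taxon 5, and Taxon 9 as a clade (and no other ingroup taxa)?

Character polarity is set by the outgroup: the derived state is whichever differs from the outgroup's state, so for III the derived state is '-', and for the remaining characters it is '+'.
I: derived state '+' in Taxon 7 only — an autapomorphy, so it tells us nothing about relationships among taxa.
Only Taxon 2, Taxon 3, Taxon 4, Taxon 5, and Taxon 9 show the derived state '+' for II, supporting them as a clade.
III (derived state '-') is shared by Taxon 2, Taxon 4, Taxon 5, and Taxon 9 — a synapomorphy uniting that clade.
IV: derived state '+' in Taxon 4 and Taxon 9 only — synapomorphy for {Taxon 4, Taxon 9}.
All ingroup taxa share the derived state '+' for V; it defines the ingroup but does not resolve relationships within it.
Only Taxon 2 and Taxon 5 show the derived state '+' for VI, supporting them as a clade.
VII (derived state '+') is unique to Taxon 4 (autapomorphy; uninformative for grouping).
Most parsimonious ingroup topology: ((((Taxon 5,Taxon 2),(Taxon 4,Taxon 9)),Taxon 3),Taxon 7).
The clade {Taxon 2, Taxon 3, Taxon 4, Taxon 5, Taxon 9} is supported by II: its derived state '+' occurs in exactly those taxa and in no other taxon (including the outgroup).

II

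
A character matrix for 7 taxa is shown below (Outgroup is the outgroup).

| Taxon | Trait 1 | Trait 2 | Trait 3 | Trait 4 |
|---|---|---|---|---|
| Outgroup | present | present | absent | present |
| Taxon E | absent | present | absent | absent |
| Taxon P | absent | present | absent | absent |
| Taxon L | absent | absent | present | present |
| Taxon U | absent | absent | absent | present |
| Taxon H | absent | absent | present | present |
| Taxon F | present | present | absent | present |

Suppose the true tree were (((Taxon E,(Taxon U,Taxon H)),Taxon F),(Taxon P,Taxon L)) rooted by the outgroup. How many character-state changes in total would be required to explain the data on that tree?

Map each character onto (((Taxon E,(Taxon U,Taxon H)),Taxon F),(Taxon P,Taxon L)) (rooted by Outgroup) and count the minimum state changes it requires (Fitch parsimony):
Trait 1: 2; Trait 2: 2; Trait 3: 2; Trait 4: 2.
Total tree length = 8.

8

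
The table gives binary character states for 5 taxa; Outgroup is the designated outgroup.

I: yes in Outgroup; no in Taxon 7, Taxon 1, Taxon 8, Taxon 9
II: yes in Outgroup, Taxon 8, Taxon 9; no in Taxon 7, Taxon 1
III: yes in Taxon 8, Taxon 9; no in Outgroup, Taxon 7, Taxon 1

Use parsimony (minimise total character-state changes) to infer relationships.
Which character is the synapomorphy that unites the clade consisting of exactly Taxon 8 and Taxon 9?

Character polarity is set by the outgroup: the derived state is whichever differs from the outgroup's state, so for I, II the derived state is 'no', and for the remaining characters it is 'yes'.
I (derived state 'no') is shared by all ingroup taxa — unites the whole ingroup.
II (derived state 'no') is shared by Taxon 1 and Taxon 7 — a synapomorphy uniting that clade.
III: derived state 'yes' in Taxon 8 and Taxon 9 only — synapomorphy for {Taxon 8, Taxon 9}.
Most parsimonious ingroup topology: ((Taxon 7,Taxon 1),(Taxon 8,Taxon 9)).
The clade {Taxon 8, Taxon 9} is supported by III: its derived state 'yes' occurs in exactly those taxa and in no other taxon (including the outgroup).

III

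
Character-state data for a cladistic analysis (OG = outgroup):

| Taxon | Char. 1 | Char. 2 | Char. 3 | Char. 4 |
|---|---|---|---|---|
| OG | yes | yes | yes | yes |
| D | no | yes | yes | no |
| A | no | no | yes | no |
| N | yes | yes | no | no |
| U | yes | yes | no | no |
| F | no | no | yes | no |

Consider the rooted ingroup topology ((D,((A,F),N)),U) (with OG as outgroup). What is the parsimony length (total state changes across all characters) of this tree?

Map each character onto ((D,((A,F),N)),U) (rooted by OG) and count the minimum state changes it requires (Fitch parsimony):
Char. 1: 2; Char. 2: 1; Char. 3: 2; Char. 4: 1.
Total tree length = 6.

6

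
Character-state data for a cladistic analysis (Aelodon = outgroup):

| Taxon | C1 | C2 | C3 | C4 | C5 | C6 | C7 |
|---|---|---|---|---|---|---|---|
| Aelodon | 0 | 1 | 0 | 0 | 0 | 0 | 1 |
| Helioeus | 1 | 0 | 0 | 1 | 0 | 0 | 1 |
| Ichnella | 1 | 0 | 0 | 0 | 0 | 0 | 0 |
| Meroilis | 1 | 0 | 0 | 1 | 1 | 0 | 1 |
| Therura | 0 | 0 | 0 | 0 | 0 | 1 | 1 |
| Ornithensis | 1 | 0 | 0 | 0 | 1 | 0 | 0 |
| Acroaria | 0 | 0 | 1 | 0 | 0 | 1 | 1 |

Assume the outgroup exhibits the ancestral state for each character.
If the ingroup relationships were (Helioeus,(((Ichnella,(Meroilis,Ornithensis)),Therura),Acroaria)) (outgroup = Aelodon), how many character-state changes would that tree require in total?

11

Map each character onto (Helioeus,(((Ichnella,(Meroilis,Ornithensis)),Therura),Acroaria)) (rooted by Aelodon) and count the minimum state changes it requires (Fitch parsimony):
C1: 2; C2: 1; C3: 1; C4: 2; C5: 1; C6: 2; C7: 2.
Total tree length = 11.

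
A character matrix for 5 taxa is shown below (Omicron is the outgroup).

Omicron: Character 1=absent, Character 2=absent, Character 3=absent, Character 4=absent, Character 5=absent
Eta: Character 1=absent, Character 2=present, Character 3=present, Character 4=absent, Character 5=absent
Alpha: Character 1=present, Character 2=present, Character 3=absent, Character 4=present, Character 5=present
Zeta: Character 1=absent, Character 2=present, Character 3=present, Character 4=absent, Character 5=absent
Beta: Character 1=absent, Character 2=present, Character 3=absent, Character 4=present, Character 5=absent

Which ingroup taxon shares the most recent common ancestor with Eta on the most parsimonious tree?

Zeta

The outgroup has state 'absent' for every character, so 'present' is the derived state throughout.
Character 1: derived state 'present' in Alpha only — an autapomorphy, so it tells us nothing about relationships among taxa.
Character 2 (derived state 'present') is shared by all ingroup taxa — unites the whole ingroup.
Character 3 (derived state 'present') is shared by Eta and Zeta — a synapomorphy uniting that clade.
Only Alpha and Beta show the derived state 'present' for Character 4, supporting them as a clade.
Character 5 (derived state 'present') is unique to Alpha (autapomorphy; uninformative for grouping).
Most parsimonious ingroup topology: ((Beta,Alpha),(Eta,Zeta)).
Eta and Zeta form a cherry on this tree, so they are sister taxa.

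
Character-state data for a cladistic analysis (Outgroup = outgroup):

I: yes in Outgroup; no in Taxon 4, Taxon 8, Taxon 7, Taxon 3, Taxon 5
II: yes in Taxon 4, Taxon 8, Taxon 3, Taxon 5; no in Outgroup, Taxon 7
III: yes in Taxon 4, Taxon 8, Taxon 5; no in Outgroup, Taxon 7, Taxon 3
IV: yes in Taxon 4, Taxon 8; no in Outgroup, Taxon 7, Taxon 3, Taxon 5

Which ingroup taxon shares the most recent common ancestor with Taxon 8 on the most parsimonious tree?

Character polarity is set by the outgroup: the derived state is whichever differs from the outgroup's state, so for I the derived state is 'no', and for the remaining characters it is 'yes'.
All ingroup taxa share the derived state 'no' for I; it defines the ingroup but does not resolve relationships within it.
II: derived state 'yes' in Taxon 3, Taxon 4, Taxon 5, and Taxon 8 only — synapomorphy for {Taxon 3, Taxon 4, Taxon 5, Taxon 8}.
III (derived state 'yes') is shared by Taxon 4, Taxon 5, and Taxon 8 — a synapomorphy uniting that clade.
Only Taxon 4 and Taxon 8 show the derived state 'yes' for IV, supporting them as a clade.
Most parsimonious ingroup topology: ((((Taxon 4,Taxon 8),Taxon 5),Taxon 3),Taxon 7).
Taxon 8 and Taxon 4 form a cherry on this tree, so they are sister taxa.

Taxon 4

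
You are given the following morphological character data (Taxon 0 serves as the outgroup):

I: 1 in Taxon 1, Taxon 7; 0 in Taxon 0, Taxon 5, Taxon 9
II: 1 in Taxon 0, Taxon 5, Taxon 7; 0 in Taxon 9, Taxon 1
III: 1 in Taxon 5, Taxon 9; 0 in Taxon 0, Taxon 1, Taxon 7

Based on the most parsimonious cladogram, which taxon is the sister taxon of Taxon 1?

Character polarity is set by the outgroup: the derived state is whichever differs from the outgroup's state, so for II the derived state is '0', and for the remaining characters it is '1'.
I (derived state '1') is shared by Taxon 1 and Taxon 7 — a synapomorphy uniting that clade.
II groups Taxon 1 and Taxon 9, which is incompatible with the clades supported by the remaining characters; treating it as convergent (homoplasy) costs fewer steps than any alternative tree.
III: derived state '1' in Taxon 5 and Taxon 9 only — synapomorphy for {Taxon 5, Taxon 9}.
Most parsimonious ingroup topology: ((Taxon 5,Taxon 9),(Taxon 1,Taxon 7)).
Taxon 1 and Taxon 7 form a cherry on this tree, so they are sister taxa.

Taxon 7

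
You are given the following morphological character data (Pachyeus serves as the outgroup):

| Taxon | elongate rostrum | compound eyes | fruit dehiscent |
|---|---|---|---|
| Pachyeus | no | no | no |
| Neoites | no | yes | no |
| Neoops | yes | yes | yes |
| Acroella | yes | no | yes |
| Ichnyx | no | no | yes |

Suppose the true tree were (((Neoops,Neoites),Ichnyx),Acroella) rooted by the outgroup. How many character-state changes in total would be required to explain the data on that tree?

Map each character onto (((Neoops,Neoites),Ichnyx),Acroella) (rooted by Pachyeus) and count the minimum state changes it requires (Fitch parsimony):
elongate rostrum: 2; compound eyes: 1; fruit dehiscent: 2.
Total tree length = 5.

5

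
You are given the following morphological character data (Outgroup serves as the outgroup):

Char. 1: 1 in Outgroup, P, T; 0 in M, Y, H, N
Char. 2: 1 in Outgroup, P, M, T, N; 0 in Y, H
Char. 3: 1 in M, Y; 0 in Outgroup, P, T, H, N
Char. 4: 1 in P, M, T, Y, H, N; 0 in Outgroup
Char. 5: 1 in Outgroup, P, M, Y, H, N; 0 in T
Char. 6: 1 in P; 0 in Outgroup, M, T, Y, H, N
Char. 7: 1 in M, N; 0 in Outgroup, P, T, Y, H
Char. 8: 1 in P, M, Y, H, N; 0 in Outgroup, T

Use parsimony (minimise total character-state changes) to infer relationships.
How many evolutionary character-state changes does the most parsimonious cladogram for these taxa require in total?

9

Character polarity is set by the outgroup: the derived state is whichever differs from the outgroup's state, so for Char. 1, Char. 2, Char. 5 the derived state is '0', and for the remaining characters it is '1'.
Only H, M, N, and Y show the derived state '0' for Char. 1, supporting them as a clade.
Only H and Y show the derived state '0' for Char. 2, supporting them as a clade.
Char. 3 (state '1') occurs in M and Y but conflicts with the nesting implied by the other characters — most parsimoniously interpreted as homoplasy.
Char. 4 (derived state '1') is shared by all ingroup taxa — unites the whole ingroup.
Char. 5: derived state '0' in T only — an autapomorphy, so it tells us nothing about relationships among taxa.
Char. 6 (derived state '1') is unique to P (autapomorphy; uninformative for grouping).
Char. 7 (derived state '1') is shared by M and N — a synapomorphy uniting that clade.
Char. 8 (derived state '1') is shared by H, M, N, P, and Y — a synapomorphy uniting that clade.
Most parsimonious ingroup topology: ((P,((M,N),(Y,H))),T).
Changes per character on this tree: Char. 1: 1; Char. 2: 1; Char. 3: 2; Char. 4: 1; Char. 5: 1; Char. 6: 1; Char. 7: 1; Char. 8: 1.
Total = 9.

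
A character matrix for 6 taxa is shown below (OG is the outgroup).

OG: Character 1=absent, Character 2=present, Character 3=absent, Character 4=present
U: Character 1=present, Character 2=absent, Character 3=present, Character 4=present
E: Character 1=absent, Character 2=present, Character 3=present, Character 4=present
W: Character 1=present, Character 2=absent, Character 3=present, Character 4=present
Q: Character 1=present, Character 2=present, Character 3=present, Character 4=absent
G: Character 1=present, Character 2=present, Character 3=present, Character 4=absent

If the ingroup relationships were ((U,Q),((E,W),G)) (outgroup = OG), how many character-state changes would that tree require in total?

Map each character onto ((U,Q),((E,W),G)) (rooted by OG) and count the minimum state changes it requires (Fitch parsimony):
Character 1: 2; Character 2: 2; Character 3: 1; Character 4: 2.
Total tree length = 7.

7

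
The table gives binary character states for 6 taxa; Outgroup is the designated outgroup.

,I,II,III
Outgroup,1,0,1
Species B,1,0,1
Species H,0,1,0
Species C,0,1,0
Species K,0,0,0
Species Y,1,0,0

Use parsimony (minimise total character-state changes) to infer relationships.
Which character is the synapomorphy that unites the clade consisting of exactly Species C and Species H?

II

Character polarity is set by the outgroup: the derived state is whichever differs from the outgroup's state, so for I, III the derived state is '0', and for the remaining characters it is '1'.
I (derived state '0') is shared by Species C, Species H, and Species K — a synapomorphy uniting that clade.
II (derived state '1') is shared by Species C and Species H — a synapomorphy uniting that clade.
III (derived state '0') is shared by Species C, Species H, Species K, and Species Y — a synapomorphy uniting that clade.
Most parsimonious ingroup topology: (Species B,(((Species H,Species C),Species K),Species Y)).
The clade {Species C, Species H} is supported by II: its derived state '1' occurs in exactly those taxa and in no other taxon (including the outgroup).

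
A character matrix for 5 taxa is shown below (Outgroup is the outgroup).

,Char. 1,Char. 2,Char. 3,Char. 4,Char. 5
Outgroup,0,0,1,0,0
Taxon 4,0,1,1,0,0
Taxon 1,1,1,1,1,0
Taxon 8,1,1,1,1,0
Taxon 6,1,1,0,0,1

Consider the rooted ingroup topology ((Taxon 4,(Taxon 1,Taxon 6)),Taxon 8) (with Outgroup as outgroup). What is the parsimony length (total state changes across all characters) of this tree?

7

Map each character onto ((Taxon 4,(Taxon 1,Taxon 6)),Taxon 8) (rooted by Outgroup) and count the minimum state changes it requires (Fitch parsimony):
Char. 1: 2; Char. 2: 1; Char. 3: 1; Char. 4: 2; Char. 5: 1.
Total tree length = 7.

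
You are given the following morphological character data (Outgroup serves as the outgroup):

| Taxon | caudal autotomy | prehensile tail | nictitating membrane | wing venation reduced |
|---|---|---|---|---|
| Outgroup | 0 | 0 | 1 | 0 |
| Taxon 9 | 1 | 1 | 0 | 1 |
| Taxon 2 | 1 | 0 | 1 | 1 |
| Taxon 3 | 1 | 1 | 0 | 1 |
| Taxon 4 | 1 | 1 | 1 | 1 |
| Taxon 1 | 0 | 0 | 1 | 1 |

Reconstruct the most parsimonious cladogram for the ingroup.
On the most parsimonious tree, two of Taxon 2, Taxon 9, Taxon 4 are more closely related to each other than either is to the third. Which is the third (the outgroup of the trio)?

Taxon 2

Character polarity is set by the outgroup: the derived state is whichever differs from the outgroup's state, so for nictitating membrane the derived state is '0', and for the remaining characters it is '1'.
Only Taxon 2, Taxon 3, Taxon 4, and Taxon 9 show the derived state '1' for caudal autotomy, supporting them as a clade.
Only Taxon 3, Taxon 4, and Taxon 9 show the derived state '1' for prehensile tail, supporting them as a clade.
nictitating membrane (derived state '0') is shared by Taxon 3 and Taxon 9 — a synapomorphy uniting that clade.
wing venation reduced (derived state '1') is shared by all ingroup taxa — unites the whole ingroup.
Most parsimonious ingroup topology: ((((Taxon 9,Taxon 3),Taxon 4),Taxon 2),Taxon 1).
Taxon 4 and Taxon 9 share a more recent common ancestor with each other than either does with Taxon 2, so Taxon 2 is the least closely related of the three.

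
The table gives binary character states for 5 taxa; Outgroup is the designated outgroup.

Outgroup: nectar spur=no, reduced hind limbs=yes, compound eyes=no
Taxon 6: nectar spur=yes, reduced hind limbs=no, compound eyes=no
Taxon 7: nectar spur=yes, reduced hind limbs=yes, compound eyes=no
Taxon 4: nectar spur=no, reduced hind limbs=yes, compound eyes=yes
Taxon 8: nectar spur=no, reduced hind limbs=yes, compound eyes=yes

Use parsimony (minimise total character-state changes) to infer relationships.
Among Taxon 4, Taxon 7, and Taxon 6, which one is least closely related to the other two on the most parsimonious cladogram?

Taxon 4

Character polarity is set by the outgroup: the derived state is whichever differs from the outgroup's state, so for reduced hind limbs the derived state is 'no', and for the remaining characters it is 'yes'.
Only Taxon 6 and Taxon 7 show the derived state 'yes' for nectar spur, supporting them as a clade.
reduced hind limbs: derived state 'no' in Taxon 6 only — an autapomorphy, so it tells us nothing about relationships among taxa.
Only Taxon 4 and Taxon 8 show the derived state 'yes' for compound eyes, supporting them as a clade.
Most parsimonious ingroup topology: ((Taxon 6,Taxon 7),(Taxon 4,Taxon 8)).
Taxon 6 and Taxon 7 share a more recent common ancestor with each other than either does with Taxon 4, so Taxon 4 is the least closely related of the three.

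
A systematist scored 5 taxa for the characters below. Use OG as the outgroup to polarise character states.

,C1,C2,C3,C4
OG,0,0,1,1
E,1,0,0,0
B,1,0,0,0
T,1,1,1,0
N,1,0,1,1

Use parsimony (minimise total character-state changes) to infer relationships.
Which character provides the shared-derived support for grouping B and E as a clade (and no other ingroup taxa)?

C3

Character polarity is set by the outgroup: the derived state is whichever differs from the outgroup's state, so for C3, C4 the derived state is '0', and for the remaining characters it is '1'.
All ingroup taxa share the derived state '1' for C1; it defines the ingroup but does not resolve relationships within it.
C2 (derived state '1') is unique to T (autapomorphy; uninformative for grouping).
C3: derived state '0' in B and E only — synapomorphy for {B, E}.
Only B, E, and T show the derived state '0' for C4, supporting them as a clade.
Most parsimonious ingroup topology: (((E,B),T),N).
The clade {B, E} is supported by C3: its derived state '0' occurs in exactly those taxa and in no other taxon (including the outgroup).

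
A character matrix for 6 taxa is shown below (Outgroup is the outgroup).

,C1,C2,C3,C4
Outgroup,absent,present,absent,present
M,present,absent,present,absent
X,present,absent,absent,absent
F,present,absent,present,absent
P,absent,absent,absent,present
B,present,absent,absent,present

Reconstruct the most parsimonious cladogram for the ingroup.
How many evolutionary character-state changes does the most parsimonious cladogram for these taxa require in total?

4

Character polarity is set by the outgroup: the derived state is whichever differs from the outgroup's state, so for C2, C4 the derived state is 'absent', and for the remaining characters it is 'present'.
C1 (derived state 'present') is shared by B, F, M, and X — a synapomorphy uniting that clade.
All ingroup taxa share the derived state 'absent' for C2; it defines the ingroup but does not resolve relationships within it.
C3: derived state 'present' in F and M only — synapomorphy for {F, M}.
C4 (derived state 'absent') is shared by F, M, and X — a synapomorphy uniting that clade.
Most parsimonious ingroup topology: ((((M,F),X),B),P).
Changes per character on this tree: C1: 1; C2: 1; C3: 1; C4: 1.
Total = 4.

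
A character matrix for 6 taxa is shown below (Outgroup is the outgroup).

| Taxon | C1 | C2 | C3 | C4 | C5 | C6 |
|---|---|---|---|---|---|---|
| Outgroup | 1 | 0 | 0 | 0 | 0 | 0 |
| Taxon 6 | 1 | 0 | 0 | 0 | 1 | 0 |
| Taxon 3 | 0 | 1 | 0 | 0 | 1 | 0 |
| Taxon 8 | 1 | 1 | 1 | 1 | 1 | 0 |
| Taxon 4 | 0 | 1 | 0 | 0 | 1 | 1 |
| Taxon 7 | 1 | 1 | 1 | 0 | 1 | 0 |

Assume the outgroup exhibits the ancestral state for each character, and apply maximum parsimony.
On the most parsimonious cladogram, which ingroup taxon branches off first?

Character polarity is set by the outgroup: the derived state is whichever differs from the outgroup's state, so for C1 the derived state is '0', and for the remaining characters it is '1'.
C1 (derived state '0') is shared by Taxon 3 and Taxon 4 — a synapomorphy uniting that clade.
C2: derived state '1' in Taxon 3, Taxon 4, Taxon 7, and Taxon 8 only — synapomorphy for {Taxon 3, Taxon 4, Taxon 7, Taxon 8}.
C3: derived state '1' in Taxon 7 and Taxon 8 only — synapomorphy for {Taxon 7, Taxon 8}.
C4 (derived state '1') is unique to Taxon 8 (autapomorphy; uninformative for grouping).
All ingroup taxa share the derived state '1' for C5; it defines the ingroup but does not resolve relationships within it.
C6: derived state '1' in Taxon 4 only — an autapomorphy, so it tells us nothing about relationships among taxa.
Most parsimonious ingroup topology: (Taxon 6,((Taxon 3,Taxon 4),(Taxon 8,Taxon 7))).
Taxon 6 is sister to the clade containing all other ingroup taxa, so it is the earliest-diverging (most basal) ingroup lineage.

Taxon 6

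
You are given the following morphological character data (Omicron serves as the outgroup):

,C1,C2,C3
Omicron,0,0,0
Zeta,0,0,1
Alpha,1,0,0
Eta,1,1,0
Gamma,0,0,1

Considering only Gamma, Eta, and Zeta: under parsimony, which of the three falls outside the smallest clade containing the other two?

The outgroup has state '0' for every character, so '1' is the derived state throughout.
C1: derived state '1' in Alpha and Eta only — synapomorphy for {Alpha, Eta}.
C2: derived state '1' in Eta only — an autapomorphy, so it tells us nothing about relationships among taxa.
C3: derived state '1' in Gamma and Zeta only — synapomorphy for {Gamma, Zeta}.
Most parsimonious ingroup topology: ((Zeta,Gamma),(Alpha,Eta)).
Zeta and Gamma share a more recent common ancestor with each other than either does with Eta, so Eta is the least closely related of the three.

Eta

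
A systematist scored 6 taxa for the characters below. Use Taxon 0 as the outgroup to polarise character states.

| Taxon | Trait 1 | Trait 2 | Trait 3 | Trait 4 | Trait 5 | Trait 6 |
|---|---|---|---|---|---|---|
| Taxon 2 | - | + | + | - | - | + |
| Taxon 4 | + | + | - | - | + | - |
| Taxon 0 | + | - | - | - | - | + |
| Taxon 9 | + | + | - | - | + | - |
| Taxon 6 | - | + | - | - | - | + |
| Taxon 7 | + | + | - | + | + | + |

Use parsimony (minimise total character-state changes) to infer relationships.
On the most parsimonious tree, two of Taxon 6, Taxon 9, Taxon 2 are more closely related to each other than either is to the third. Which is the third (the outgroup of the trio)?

Taxon 9

Character polarity is set by the outgroup: the derived state is whichever differs from the outgroup's state, so for Trait 1, Trait 6 the derived state is '-', and for the remaining characters it is '+'.
Only Taxon 2 and Taxon 6 show the derived state '-' for Trait 1, supporting them as a clade.
All ingroup taxa share the derived state '+' for Trait 2; it defines the ingroup but does not resolve relationships within it.
Trait 3 (derived state '+') is unique to Taxon 2 (autapomorphy; uninformative for grouping).
Trait 4 (derived state '+') is unique to Taxon 7 (autapomorphy; uninformative for grouping).
Trait 5 (derived state '+') is shared by Taxon 4, Taxon 7, and Taxon 9 — a synapomorphy uniting that clade.
Trait 6 (derived state '-') is shared by Taxon 4 and Taxon 9 — a synapomorphy uniting that clade.
Most parsimonious ingroup topology: (((Taxon 9,Taxon 4),Taxon 7),(Taxon 6,Taxon 2)).
Taxon 6 and Taxon 2 share a more recent common ancestor with each other than either does with Taxon 9, so Taxon 9 is the least closely related of the three.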